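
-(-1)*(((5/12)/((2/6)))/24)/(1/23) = 115/96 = 1.20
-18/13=-1.38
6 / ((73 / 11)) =66 / 73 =0.90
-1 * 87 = -87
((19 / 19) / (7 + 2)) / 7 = 1 / 63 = 0.02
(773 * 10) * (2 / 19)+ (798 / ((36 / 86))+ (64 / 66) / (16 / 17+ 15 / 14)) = 2720.50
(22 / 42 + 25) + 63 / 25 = 14723 / 525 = 28.04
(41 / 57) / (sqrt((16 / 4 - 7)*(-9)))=41*sqrt(3) / 513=0.14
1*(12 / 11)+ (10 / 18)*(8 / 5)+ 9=1087 / 99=10.98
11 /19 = 0.58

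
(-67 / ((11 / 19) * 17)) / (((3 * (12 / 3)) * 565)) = -1273 / 1267860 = -0.00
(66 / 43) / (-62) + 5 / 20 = 1201 / 5332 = 0.23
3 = 3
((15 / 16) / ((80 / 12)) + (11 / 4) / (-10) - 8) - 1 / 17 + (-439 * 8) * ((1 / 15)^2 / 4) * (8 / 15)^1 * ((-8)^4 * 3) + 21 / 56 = -25581.42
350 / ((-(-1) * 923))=350 / 923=0.38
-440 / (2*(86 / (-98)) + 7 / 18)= 77616 / 241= 322.06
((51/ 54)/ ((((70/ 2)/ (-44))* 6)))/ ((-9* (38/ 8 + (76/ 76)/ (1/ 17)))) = 0.00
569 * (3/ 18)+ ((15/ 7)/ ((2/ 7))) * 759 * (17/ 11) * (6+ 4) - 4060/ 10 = 525983/ 6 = 87663.83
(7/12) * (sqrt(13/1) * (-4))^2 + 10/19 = 6946/57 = 121.86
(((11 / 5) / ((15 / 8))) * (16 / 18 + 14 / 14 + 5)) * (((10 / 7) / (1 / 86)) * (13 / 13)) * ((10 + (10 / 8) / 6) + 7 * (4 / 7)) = 40000664 / 2835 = 14109.58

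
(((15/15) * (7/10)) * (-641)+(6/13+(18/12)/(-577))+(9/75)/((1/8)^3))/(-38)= 72534869/7125950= 10.18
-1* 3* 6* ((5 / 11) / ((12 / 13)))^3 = -274625 / 127776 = -2.15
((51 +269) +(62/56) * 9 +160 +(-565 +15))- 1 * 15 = -75.04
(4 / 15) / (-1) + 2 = 26 / 15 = 1.73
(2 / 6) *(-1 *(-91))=91 / 3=30.33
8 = 8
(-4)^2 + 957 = 973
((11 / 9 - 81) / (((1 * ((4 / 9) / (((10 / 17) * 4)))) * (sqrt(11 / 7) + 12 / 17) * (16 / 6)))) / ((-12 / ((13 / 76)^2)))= -490035 / 1929184 + 396695 * sqrt(77) / 7716736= 0.20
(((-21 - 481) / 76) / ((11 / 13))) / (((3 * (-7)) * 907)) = 3263 / 7961646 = 0.00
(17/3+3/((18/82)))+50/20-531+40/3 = -2975/6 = -495.83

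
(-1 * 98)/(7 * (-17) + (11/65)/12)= 76440/92809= 0.82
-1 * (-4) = 4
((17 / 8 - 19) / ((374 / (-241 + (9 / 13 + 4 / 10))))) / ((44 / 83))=17473077 / 855712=20.42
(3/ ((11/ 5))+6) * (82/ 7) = 6642/ 77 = 86.26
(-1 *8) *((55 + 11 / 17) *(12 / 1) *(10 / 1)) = -908160 / 17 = -53421.18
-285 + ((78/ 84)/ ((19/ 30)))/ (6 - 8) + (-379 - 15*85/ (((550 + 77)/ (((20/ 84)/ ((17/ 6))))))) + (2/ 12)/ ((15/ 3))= -14590586/ 21945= -664.87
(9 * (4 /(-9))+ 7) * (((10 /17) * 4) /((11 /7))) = 840 /187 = 4.49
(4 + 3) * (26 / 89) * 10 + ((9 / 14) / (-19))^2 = 128783129 / 6297284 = 20.45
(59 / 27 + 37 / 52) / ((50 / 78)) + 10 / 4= 6317 / 900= 7.02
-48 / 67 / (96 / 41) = -41 / 134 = -0.31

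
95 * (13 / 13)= 95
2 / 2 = 1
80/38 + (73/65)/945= 2458387/1167075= 2.11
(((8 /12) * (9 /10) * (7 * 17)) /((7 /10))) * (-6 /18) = -34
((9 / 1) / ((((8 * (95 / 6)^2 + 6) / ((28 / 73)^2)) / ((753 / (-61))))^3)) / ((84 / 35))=-0.00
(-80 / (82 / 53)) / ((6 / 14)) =-120.65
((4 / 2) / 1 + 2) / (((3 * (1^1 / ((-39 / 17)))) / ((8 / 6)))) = -208 / 51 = -4.08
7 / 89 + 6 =541 / 89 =6.08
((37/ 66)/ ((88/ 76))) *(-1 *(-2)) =703/ 726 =0.97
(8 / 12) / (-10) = -1 / 15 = -0.07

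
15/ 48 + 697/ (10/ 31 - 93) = -7.21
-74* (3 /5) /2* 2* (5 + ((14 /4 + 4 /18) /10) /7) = -224.36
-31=-31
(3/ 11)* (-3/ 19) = -0.04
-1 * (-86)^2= -7396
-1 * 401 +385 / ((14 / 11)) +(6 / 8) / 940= -370357 / 3760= -98.50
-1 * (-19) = 19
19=19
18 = 18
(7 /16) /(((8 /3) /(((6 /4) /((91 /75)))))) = 675 /3328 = 0.20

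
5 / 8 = 0.62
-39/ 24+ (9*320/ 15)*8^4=6291443/ 8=786430.38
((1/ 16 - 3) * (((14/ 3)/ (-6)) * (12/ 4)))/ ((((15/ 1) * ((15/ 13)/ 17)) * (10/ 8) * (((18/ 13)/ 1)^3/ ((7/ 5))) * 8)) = 1118191711/ 3149280000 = 0.36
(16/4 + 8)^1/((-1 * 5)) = -12/5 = -2.40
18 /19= 0.95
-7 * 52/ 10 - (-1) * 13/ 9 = -1573/ 45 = -34.96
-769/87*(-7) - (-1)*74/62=170092/2697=63.07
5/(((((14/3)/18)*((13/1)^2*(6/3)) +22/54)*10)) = 27/4754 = 0.01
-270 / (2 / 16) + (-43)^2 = -311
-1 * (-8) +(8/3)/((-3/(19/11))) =640/99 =6.46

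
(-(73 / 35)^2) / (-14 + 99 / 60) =21316 / 60515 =0.35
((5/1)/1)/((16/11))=55/16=3.44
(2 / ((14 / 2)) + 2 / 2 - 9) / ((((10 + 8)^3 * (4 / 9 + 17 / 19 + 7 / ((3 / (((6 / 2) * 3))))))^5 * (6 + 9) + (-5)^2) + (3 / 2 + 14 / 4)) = -22284891 / 1626409463330976265524215894663465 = -0.00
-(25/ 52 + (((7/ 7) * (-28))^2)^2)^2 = -1021578201606769/ 2704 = -377802589351.62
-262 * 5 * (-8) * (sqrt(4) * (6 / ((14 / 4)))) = 251520 / 7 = 35931.43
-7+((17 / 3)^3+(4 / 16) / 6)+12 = 40393 / 216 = 187.00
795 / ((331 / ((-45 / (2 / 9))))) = -321975 / 662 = -486.37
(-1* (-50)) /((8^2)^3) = 25 /131072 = 0.00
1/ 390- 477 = -186029/ 390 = -477.00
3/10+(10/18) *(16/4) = 2.52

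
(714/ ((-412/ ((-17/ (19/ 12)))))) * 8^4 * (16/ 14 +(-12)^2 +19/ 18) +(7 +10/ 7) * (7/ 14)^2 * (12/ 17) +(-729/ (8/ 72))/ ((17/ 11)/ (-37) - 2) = 11145651.37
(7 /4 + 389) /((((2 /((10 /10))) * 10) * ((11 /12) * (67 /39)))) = 182871 /14740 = 12.41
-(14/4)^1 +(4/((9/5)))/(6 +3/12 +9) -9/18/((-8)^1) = -28915/8784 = -3.29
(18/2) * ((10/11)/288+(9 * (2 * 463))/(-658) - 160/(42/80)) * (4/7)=-165421283/101332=-1632.47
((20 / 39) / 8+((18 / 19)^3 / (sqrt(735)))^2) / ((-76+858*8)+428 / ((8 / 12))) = 58515522049 / 6679917619311300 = 0.00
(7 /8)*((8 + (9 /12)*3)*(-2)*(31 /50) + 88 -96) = -18.12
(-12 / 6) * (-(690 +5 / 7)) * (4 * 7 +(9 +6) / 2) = 343285 / 7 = 49040.71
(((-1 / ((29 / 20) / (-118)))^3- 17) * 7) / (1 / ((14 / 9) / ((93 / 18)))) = 2576192911852 / 2268177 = 1135798.89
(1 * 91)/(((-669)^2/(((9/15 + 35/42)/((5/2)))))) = 3913/33567075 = 0.00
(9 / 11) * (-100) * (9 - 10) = 900 / 11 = 81.82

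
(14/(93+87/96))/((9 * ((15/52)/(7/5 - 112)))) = -12882688/2028375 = -6.35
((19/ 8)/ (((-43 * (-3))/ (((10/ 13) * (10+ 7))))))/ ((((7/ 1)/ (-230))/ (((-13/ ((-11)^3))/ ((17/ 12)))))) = -21850/ 400631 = -0.05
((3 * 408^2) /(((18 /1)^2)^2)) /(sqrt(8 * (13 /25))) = 1445 * sqrt(26) /3159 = 2.33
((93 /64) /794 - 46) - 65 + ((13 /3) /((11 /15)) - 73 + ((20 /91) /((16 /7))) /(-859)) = -1111647865727 /6242084992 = -178.09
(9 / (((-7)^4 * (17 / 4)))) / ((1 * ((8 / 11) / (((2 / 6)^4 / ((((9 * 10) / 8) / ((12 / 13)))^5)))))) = 5767168 / 103575406797646875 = 0.00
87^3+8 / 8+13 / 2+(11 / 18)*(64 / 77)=658511.01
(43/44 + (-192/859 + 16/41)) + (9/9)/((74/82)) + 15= 989176101/57336532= 17.25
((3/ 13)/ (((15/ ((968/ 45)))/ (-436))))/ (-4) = 105512/ 2925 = 36.07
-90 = -90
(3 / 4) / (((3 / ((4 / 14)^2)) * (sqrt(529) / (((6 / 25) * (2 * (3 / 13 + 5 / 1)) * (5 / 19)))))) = 816 / 1391845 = 0.00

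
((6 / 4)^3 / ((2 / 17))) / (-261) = -51 / 464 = -0.11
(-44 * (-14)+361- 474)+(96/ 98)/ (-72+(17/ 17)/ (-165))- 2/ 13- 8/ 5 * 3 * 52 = 9582569109/ 37840985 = 253.23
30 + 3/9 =30.33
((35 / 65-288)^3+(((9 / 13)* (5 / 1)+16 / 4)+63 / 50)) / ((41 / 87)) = -227017005654243 / 4503850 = -50405099.12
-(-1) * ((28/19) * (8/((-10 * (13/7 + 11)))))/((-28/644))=9016/4275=2.11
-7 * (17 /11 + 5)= -504 /11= -45.82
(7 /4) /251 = 7 /1004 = 0.01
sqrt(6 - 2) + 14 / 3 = 20 / 3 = 6.67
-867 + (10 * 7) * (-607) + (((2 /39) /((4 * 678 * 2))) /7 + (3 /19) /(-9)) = -609909409181 /14067144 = -43357.02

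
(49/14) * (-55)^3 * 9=-10481625/2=-5240812.50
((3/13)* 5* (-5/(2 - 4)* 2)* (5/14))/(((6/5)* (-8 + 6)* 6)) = -625/4368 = -0.14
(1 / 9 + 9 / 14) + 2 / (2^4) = 443 / 504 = 0.88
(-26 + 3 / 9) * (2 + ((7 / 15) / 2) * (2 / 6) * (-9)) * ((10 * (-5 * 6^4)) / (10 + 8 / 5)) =186393.10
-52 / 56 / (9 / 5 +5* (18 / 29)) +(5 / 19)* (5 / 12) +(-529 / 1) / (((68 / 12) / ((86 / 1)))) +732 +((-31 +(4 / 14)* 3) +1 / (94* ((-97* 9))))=-71594477373325 / 9771888252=-7326.58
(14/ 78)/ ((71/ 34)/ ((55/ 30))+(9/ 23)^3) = 15926603/ 106387866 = 0.15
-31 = -31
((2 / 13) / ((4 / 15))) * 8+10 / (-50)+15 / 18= 2047 / 390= 5.25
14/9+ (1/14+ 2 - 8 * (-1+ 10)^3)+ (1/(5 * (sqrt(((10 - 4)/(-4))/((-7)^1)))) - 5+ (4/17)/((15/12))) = -62473409/10710+ sqrt(42)/15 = -5832.75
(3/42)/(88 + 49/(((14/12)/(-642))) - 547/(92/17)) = -46/17373237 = -0.00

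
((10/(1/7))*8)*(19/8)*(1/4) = 332.50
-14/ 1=-14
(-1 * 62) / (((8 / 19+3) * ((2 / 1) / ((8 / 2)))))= -2356 / 65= -36.25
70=70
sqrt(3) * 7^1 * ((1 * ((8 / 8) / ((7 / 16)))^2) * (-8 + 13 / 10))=-8576 * sqrt(3) / 35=-424.40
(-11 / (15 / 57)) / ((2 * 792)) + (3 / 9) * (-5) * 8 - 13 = -18979 / 720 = -26.36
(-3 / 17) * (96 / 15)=-96 / 85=-1.13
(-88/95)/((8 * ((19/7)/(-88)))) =6776/1805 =3.75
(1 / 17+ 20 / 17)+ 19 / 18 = 701 / 306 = 2.29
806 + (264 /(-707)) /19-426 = 5104276 /13433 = 379.98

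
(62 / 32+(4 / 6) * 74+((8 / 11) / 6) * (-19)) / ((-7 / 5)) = -129275 / 3696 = -34.98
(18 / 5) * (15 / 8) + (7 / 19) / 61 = 31321 / 4636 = 6.76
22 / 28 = 11 / 14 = 0.79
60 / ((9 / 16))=320 / 3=106.67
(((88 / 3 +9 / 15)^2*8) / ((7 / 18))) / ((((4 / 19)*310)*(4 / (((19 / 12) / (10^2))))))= 72777961 / 65100000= 1.12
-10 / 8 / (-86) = 5 / 344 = 0.01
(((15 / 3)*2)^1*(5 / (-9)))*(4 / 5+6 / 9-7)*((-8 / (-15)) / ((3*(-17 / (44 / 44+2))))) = -1328 / 1377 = -0.96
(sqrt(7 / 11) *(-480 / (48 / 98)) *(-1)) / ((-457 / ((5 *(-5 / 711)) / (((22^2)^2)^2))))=0.00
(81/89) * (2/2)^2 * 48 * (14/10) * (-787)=-21418992/445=-48132.57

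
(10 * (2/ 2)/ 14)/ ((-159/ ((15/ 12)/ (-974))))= 25/ 4336248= 0.00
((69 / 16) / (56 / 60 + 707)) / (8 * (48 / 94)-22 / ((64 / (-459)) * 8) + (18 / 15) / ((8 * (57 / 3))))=24646800 / 96357687377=0.00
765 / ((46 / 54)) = 20655 / 23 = 898.04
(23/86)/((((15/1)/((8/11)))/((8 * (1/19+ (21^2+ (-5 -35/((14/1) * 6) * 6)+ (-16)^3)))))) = -379.92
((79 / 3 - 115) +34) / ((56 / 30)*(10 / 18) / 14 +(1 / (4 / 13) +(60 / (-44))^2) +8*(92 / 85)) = -60722640 / 15375863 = -3.95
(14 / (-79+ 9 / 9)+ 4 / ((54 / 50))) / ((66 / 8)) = 4948 / 11583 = 0.43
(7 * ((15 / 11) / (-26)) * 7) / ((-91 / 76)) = 2.15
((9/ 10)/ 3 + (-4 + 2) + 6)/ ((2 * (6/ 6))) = 43/ 20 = 2.15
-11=-11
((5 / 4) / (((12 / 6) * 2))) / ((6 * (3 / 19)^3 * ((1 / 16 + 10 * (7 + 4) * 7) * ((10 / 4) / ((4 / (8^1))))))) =6859 / 1996002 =0.00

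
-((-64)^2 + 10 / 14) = -28677 / 7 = -4096.71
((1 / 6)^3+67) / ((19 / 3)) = 14473 / 1368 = 10.58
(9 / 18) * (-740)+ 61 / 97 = -35829 / 97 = -369.37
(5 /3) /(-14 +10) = -5 /12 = -0.42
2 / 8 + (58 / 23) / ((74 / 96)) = 11987 / 3404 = 3.52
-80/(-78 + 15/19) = 1520/1467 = 1.04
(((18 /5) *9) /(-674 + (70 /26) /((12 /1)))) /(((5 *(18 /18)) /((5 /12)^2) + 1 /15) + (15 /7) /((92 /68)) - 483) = 12206376 /114874361863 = 0.00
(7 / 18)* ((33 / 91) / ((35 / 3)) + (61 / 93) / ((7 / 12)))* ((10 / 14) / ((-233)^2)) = 114089 / 19296807894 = 0.00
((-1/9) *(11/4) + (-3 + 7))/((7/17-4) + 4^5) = 119/32868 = 0.00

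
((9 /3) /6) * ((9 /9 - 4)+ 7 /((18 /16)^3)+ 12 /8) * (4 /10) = 4981 /7290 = 0.68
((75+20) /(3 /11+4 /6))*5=15675 /31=505.65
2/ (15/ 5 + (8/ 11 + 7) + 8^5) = 11/ 180283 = 0.00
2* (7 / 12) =7 / 6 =1.17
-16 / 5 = -3.20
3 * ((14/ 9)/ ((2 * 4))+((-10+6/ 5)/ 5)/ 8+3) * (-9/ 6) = -2677/ 200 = -13.38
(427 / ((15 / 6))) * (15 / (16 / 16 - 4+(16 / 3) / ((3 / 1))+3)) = 11529 / 8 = 1441.12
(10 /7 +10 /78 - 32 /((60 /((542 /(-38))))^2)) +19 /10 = 24368831 /14782950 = 1.65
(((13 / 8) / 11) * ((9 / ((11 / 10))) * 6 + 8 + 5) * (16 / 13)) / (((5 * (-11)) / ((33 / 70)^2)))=-6147 / 134750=-0.05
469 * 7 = 3283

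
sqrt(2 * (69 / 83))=sqrt(11454) / 83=1.29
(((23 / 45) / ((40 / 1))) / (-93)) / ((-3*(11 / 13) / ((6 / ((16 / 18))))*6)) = 299 / 4910400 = 0.00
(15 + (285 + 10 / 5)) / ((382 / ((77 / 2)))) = 11627 / 382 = 30.44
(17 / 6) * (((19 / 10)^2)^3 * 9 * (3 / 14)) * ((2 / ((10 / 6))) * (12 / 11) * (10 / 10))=64782178137 / 192500000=336.53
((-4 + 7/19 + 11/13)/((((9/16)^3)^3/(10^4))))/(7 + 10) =-472789999943680000/1626778633311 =-290629.59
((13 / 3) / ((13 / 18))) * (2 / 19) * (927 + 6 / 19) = 211428 / 361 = 585.67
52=52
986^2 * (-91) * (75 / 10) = -663523770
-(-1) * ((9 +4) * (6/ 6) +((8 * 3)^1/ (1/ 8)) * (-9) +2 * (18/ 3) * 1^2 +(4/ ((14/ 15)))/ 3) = -11911/ 7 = -1701.57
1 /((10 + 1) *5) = 1 /55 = 0.02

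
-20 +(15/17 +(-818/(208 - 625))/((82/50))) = -5208875/290649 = -17.92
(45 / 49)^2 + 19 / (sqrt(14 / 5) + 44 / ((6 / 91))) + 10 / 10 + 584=2013548945565 / 3436841821 -171 * sqrt(70) / 20039894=585.87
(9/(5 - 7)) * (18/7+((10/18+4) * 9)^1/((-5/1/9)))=22437/70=320.53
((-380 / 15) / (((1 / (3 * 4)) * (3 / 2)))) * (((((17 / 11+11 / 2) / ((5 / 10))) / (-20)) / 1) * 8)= 37696 / 33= 1142.30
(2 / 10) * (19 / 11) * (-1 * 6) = -114 / 55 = -2.07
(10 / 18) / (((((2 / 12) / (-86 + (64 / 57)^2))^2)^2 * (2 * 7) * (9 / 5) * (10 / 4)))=459651213631872101070080 / 780004099784007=589293330.33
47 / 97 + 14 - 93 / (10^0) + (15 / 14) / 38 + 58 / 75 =-300776243 / 3870300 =-77.71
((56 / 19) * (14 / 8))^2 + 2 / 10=48381 / 1805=26.80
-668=-668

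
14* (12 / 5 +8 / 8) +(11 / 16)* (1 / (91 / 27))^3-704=-39570437787 / 60285680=-656.38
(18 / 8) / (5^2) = 9 / 100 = 0.09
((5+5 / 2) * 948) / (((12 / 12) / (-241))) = -1713510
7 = 7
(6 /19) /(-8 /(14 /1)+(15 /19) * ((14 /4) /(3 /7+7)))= -4368 /2759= -1.58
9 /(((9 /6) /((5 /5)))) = 6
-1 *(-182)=182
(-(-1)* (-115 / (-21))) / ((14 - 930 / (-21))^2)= 0.00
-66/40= -33/20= -1.65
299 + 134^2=18255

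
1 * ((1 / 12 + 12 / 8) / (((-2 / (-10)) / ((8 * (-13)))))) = -2470 / 3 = -823.33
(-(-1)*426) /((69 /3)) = 426 /23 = 18.52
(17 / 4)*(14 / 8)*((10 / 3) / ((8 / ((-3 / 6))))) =-595 / 384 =-1.55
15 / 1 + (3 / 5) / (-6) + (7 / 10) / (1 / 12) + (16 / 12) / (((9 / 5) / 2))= 6691 / 270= 24.78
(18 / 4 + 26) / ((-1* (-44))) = 61 / 88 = 0.69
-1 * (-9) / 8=9 / 8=1.12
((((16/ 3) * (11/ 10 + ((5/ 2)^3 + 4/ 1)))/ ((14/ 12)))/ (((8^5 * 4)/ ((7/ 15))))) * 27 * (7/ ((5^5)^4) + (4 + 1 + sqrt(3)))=7461 * sqrt(3)/ 819200 + 889420509338391963/ 19531250000000000000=0.06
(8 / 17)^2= 64 / 289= 0.22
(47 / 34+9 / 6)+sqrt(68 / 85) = 2 * sqrt(5) / 5+49 / 17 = 3.78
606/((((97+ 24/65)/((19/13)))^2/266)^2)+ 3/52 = 186420958082970243/83434127038604212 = 2.23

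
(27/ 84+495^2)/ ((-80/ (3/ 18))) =-510.47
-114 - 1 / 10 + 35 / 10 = -553 / 5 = -110.60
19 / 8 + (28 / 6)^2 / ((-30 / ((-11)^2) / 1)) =-92299 / 1080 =-85.46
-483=-483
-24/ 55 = -0.44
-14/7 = -2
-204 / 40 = -51 / 10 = -5.10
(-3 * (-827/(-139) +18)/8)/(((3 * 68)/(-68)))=3329/1112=2.99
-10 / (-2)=5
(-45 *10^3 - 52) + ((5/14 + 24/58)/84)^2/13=-45052.00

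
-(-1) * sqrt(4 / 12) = sqrt(3) / 3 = 0.58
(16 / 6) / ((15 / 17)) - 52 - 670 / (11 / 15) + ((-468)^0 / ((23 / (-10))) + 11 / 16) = -175303757 / 182160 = -962.36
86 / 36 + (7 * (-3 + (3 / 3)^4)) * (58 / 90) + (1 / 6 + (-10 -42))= -877 / 15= -58.47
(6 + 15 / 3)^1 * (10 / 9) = 110 / 9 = 12.22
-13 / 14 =-0.93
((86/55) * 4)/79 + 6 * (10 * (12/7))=3130808/30415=102.94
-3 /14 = -0.21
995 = 995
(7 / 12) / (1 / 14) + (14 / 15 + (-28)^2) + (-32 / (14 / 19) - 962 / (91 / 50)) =2211 / 10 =221.10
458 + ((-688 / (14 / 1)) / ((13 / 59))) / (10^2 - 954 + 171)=28486370 / 62153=458.33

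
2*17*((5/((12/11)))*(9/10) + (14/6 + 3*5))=8755/12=729.58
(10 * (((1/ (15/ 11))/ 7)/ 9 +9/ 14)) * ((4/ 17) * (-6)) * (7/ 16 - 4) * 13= 305539/ 714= 427.93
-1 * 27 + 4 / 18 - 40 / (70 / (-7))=-22.78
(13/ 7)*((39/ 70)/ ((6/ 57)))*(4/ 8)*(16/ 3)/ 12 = 3211/ 1470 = 2.18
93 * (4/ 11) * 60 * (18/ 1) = 401760/ 11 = 36523.64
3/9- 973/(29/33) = -96298/87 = -1106.87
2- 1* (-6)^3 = 218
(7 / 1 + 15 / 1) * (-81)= -1782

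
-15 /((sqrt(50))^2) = -3 /10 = -0.30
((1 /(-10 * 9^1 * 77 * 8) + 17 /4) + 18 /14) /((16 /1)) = 0.35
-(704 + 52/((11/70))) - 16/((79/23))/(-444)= -99825284/96459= -1034.90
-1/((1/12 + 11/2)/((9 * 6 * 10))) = -6480/67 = -96.72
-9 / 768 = -3 / 256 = -0.01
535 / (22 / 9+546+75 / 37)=178155 / 183307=0.97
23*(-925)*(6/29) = -127650/29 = -4401.72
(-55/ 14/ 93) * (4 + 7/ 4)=-1265/ 5208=-0.24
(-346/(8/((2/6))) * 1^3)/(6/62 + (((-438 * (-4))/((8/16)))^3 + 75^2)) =-5363/16004248612344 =-0.00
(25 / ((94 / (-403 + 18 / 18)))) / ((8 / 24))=-320.74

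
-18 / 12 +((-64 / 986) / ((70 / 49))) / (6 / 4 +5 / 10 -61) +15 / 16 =-1307123 / 2326960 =-0.56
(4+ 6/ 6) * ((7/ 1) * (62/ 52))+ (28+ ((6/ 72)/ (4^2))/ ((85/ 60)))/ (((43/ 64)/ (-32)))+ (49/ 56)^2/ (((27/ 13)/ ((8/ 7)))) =-2651209255/ 2052648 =-1291.60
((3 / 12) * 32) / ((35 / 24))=5.49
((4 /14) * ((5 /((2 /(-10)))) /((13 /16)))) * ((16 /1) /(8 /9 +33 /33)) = -115200 /1547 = -74.47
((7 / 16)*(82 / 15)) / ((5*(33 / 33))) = 287 / 600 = 0.48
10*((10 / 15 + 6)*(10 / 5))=400 / 3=133.33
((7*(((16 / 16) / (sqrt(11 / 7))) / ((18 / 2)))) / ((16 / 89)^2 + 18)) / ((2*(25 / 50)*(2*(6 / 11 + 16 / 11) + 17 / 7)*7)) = 55447*sqrt(77) / 636325470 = 0.00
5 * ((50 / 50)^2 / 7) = 5 / 7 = 0.71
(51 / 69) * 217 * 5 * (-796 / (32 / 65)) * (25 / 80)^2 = -5964651875 / 47104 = -126627.29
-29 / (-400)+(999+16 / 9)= 3603061 / 3600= 1000.85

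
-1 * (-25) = 25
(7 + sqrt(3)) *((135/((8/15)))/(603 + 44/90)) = 91125 *sqrt(3)/217256 + 637875/217256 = 3.66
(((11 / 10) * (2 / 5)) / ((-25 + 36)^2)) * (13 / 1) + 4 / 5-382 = -104817 / 275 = -381.15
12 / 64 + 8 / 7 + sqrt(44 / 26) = sqrt(286) / 13 + 149 / 112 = 2.63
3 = 3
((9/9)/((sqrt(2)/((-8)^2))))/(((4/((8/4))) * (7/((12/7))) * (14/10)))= 960 * sqrt(2)/343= 3.96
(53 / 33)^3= 4.14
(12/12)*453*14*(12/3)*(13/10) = 164892/5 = 32978.40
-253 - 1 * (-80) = -173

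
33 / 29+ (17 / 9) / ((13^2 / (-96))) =955 / 14703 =0.06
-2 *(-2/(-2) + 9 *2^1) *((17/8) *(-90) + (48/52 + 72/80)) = 935769/130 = 7198.22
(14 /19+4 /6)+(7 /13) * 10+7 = 13.79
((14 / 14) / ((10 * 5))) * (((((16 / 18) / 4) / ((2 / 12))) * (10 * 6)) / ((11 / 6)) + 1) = 491 / 550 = 0.89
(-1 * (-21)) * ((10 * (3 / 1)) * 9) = 5670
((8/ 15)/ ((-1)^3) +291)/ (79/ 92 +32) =400844/ 45345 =8.84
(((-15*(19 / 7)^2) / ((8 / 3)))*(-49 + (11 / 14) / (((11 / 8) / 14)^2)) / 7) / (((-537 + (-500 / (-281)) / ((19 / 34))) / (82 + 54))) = 48.95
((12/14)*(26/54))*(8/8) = 26/63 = 0.41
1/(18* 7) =1/126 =0.01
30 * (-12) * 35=-12600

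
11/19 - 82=-1547/19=-81.42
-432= -432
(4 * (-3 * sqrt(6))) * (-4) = 117.58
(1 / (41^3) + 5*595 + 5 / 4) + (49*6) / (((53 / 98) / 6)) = 91144783425 / 14611252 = 6237.99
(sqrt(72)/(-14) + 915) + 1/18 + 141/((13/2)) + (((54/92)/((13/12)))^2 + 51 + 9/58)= 23058244219/23333661 - 3 * sqrt(2)/7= 987.59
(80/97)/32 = 5/194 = 0.03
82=82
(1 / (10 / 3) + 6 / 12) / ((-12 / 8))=-8 / 15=-0.53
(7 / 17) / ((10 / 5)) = 7 / 34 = 0.21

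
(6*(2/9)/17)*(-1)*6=-0.47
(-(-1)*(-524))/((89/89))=-524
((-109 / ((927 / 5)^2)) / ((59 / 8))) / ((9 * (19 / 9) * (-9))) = 21800 / 8669770281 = 0.00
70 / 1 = 70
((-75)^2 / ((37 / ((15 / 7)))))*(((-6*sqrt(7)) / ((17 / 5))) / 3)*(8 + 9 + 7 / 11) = -163687500*sqrt(7) / 48433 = -8941.76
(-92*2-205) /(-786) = 389 /786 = 0.49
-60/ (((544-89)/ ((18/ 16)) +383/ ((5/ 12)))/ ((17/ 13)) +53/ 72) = -122400/ 2066387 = -0.06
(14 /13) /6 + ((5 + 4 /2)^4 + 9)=2410.18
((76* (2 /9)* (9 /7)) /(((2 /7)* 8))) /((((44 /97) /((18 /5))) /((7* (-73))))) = -8475957 /220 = -38527.08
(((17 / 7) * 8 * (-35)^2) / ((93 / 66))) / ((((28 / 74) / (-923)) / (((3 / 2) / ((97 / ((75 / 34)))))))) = -4226186250 / 3007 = -1405449.37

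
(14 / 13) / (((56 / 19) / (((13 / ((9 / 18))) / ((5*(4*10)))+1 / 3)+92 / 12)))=15447 / 5200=2.97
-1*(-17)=17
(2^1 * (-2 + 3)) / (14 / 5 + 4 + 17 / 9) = 90 / 391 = 0.23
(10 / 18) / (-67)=-5 / 603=-0.01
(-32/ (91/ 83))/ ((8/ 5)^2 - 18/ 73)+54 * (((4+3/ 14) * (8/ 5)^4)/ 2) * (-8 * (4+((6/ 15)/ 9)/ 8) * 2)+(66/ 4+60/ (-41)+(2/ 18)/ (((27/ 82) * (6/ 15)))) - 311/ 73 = -41733239762949882221/ 873217907493750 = -47792.47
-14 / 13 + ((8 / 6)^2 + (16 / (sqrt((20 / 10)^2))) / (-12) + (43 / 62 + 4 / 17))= 118759 / 123318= 0.96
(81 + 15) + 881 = 977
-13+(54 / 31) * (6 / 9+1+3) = -151 / 31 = -4.87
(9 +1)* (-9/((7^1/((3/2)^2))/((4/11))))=-810/77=-10.52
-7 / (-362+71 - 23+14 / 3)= 21 / 928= 0.02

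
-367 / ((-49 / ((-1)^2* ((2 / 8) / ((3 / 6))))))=367 / 98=3.74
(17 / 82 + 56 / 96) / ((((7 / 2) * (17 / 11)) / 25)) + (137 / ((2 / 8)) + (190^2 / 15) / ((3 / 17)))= 14189.43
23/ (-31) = -23/ 31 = -0.74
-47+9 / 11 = -46.18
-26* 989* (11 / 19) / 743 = -282854 / 14117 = -20.04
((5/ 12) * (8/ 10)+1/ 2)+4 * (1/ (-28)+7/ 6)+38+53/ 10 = 1703/ 35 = 48.66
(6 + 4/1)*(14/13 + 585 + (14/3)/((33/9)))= 839910/143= 5873.50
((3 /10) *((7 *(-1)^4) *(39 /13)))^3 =250047 /1000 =250.05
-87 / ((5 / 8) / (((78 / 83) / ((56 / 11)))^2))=-16011567 / 3375610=-4.74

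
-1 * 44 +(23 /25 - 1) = -1102 /25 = -44.08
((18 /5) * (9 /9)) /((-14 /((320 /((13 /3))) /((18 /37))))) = -3552 /91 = -39.03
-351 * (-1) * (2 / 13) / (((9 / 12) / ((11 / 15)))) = 264 / 5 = 52.80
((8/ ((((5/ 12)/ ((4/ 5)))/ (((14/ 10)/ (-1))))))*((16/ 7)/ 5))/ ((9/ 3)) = -2048/ 625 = -3.28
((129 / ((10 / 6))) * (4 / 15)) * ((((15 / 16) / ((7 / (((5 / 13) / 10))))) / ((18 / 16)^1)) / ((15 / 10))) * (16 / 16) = 86 / 1365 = 0.06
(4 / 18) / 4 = 1 / 18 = 0.06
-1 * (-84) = 84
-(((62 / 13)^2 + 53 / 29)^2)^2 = -210369134052465885121 / 576950840079601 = -364622.29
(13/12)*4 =13/3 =4.33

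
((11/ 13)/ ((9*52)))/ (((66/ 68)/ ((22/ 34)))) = 11/ 9126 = 0.00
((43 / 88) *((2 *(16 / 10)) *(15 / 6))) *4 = 15.64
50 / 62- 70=-2145 / 31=-69.19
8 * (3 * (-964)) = -23136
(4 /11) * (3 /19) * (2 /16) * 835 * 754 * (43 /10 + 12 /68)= 143735397 /7106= 20227.33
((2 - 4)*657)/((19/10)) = -13140/19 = -691.58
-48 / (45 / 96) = -512 / 5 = -102.40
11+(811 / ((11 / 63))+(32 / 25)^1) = 1280702 / 275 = 4657.10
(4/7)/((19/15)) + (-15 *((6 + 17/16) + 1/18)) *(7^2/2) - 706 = -42408073/12768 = -3321.43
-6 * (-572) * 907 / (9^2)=1037608 / 27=38429.93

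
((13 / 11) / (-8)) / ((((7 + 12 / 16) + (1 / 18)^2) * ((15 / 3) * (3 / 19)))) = -6669 / 276320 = -0.02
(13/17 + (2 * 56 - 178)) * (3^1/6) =-1109/34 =-32.62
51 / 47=1.09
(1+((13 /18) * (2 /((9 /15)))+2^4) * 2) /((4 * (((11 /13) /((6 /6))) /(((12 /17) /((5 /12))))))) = 53092 /2805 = 18.93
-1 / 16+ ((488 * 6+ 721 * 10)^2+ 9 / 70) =57556264677 / 560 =102779044.07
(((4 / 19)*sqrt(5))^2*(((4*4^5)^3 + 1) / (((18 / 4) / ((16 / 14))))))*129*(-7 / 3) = -1164148968791.78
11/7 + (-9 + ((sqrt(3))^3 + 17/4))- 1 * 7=-285/28 + 3 * sqrt(3)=-4.98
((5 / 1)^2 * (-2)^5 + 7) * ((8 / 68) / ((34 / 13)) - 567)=129933050 / 289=449595.33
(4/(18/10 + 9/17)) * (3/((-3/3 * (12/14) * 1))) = -595/99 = -6.01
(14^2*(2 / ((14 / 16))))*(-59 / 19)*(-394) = 10414208 / 19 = 548116.21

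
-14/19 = -0.74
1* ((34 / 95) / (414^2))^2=289 / 66280928516100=0.00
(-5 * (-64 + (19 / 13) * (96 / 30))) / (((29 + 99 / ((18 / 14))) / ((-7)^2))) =94472 / 689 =137.11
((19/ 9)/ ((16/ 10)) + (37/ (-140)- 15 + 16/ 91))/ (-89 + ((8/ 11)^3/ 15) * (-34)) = 85768309/ 559819416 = 0.15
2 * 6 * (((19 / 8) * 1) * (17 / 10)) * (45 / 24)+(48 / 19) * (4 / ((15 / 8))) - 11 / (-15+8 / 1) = 2081283 / 21280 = 97.80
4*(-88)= -352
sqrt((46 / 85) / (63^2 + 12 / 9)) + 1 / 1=1.01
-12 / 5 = -2.40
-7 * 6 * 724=-30408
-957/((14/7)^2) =-957/4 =-239.25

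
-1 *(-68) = 68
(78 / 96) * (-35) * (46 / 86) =-10465 / 688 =-15.21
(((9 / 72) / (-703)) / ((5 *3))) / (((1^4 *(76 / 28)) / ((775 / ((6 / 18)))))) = -1085 / 106856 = -0.01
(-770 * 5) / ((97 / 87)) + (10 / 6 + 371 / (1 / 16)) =723011 / 291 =2484.57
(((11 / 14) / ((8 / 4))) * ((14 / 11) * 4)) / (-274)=-1 / 137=-0.01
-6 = -6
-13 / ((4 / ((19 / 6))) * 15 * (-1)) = 247 / 360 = 0.69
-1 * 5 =-5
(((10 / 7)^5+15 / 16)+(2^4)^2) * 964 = 17037152057 / 67228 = 253423.46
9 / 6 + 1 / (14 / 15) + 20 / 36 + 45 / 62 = 3.85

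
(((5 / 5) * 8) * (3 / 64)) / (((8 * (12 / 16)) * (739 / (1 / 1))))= 1 / 11824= 0.00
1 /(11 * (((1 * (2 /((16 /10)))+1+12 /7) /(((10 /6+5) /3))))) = 560 /10989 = 0.05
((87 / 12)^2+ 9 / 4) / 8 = 877 / 128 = 6.85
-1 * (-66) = 66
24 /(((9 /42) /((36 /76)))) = 1008 /19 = 53.05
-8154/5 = -1630.80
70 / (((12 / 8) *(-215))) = -28 / 129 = -0.22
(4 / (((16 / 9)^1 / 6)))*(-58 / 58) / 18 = -0.75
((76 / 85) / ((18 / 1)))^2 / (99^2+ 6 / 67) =96748 / 384301456425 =0.00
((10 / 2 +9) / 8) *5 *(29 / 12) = 1015 / 48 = 21.15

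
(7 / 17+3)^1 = 58 / 17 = 3.41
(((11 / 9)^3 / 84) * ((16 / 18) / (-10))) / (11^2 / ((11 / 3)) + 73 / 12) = -5324 / 107698815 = -0.00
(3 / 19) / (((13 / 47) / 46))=6486 / 247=26.26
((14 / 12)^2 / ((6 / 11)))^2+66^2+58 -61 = 203384089 / 46656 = 4359.23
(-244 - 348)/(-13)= 592/13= 45.54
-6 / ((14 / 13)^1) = -39 / 7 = -5.57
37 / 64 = 0.58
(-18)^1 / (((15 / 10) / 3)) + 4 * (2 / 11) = -388 / 11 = -35.27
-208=-208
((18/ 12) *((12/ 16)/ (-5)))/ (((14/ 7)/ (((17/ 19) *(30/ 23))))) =-459/ 3496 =-0.13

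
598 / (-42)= -299 / 21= -14.24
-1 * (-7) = 7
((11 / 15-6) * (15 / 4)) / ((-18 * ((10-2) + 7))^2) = -79 / 291600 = -0.00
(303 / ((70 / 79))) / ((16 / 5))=23937 / 224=106.86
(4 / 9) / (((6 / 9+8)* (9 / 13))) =0.07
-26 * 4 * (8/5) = -832/5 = -166.40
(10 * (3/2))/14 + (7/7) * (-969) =-13551/14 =-967.93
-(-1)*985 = 985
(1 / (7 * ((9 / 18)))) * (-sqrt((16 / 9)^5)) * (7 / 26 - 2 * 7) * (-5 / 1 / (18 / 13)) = -43520 / 729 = -59.70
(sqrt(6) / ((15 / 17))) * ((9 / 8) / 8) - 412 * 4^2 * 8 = -52736+ 51 * sqrt(6) / 320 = -52735.61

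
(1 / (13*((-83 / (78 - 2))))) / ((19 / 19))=-76 / 1079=-0.07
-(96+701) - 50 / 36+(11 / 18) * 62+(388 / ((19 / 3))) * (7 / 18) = -83981 / 114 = -736.68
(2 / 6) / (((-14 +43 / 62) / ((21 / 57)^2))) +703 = 628109887 / 893475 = 703.00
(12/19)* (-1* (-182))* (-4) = -8736/19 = -459.79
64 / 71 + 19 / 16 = 2373 / 1136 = 2.09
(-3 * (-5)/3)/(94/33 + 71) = 165/2437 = 0.07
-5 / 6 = -0.83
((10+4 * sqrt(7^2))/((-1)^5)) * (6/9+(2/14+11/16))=-9557/168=-56.89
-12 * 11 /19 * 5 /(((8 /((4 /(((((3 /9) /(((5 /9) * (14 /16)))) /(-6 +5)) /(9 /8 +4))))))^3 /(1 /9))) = 201.42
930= 930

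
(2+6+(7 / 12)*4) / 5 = 31 / 15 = 2.07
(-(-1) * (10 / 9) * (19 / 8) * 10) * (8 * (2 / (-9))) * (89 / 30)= -33820 / 243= -139.18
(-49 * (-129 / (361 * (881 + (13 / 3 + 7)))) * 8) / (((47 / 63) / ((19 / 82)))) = 4778676 / 98013001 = 0.05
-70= -70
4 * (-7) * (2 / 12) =-4.67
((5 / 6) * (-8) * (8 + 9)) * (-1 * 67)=22780 / 3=7593.33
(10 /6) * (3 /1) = 5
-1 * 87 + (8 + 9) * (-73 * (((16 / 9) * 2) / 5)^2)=-714.55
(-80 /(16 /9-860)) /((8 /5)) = 0.06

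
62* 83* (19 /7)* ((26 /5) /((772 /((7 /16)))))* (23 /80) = 14617213 /1235200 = 11.83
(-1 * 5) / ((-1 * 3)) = 5 / 3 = 1.67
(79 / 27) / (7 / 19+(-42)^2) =1501 / 905121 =0.00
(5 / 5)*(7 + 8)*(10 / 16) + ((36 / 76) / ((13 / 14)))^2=4702683 / 488072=9.64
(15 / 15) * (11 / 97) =11 / 97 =0.11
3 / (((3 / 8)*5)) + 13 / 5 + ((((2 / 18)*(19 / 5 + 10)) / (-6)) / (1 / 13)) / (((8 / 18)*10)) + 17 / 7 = 16467 / 2800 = 5.88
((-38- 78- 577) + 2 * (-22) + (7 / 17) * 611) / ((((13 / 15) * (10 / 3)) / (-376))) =13962384 / 221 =63178.21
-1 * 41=-41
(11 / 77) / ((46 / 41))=41 / 322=0.13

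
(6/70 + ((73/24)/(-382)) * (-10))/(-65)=-26527/10428600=-0.00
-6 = -6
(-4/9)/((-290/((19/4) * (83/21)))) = 1577/54810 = 0.03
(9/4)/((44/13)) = 117/176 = 0.66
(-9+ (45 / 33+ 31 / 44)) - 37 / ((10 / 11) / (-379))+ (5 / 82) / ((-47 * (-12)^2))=470625336229 / 30523680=15418.37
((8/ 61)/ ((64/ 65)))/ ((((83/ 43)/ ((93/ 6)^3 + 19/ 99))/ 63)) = 57706204465/ 3564352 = 16189.82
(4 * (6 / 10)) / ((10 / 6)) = 36 / 25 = 1.44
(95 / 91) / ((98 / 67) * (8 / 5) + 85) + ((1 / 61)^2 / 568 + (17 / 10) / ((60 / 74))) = 2.11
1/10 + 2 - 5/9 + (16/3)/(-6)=59/90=0.66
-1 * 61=-61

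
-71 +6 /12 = -141 /2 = -70.50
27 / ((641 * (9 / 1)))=3 / 641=0.00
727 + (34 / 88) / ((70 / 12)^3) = 342872293 / 471625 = 727.00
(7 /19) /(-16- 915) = -0.00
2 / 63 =0.03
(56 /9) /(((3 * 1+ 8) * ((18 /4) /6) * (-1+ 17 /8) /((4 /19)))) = 7168 /50787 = 0.14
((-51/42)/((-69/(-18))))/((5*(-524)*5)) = 51/2109100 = 0.00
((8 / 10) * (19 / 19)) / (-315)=-4 / 1575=-0.00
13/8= 1.62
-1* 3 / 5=-3 / 5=-0.60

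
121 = 121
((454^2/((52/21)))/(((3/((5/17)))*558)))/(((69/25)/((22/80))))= 99193325/68071536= 1.46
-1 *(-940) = 940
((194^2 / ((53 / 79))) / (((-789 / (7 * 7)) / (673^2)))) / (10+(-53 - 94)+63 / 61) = 2012595971139782 / 173415099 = 11605655.92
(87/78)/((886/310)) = 4495/11518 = 0.39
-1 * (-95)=95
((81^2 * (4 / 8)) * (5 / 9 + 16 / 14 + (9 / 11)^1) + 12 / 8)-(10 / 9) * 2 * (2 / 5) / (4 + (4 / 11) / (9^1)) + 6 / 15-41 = 15816509 / 1925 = 8216.37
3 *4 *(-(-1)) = 12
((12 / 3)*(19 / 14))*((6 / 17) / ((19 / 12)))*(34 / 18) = 16 / 7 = 2.29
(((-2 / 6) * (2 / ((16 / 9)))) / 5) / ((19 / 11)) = -33 / 760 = -0.04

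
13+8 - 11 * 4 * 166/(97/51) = -370467/97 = -3819.25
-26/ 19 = -1.37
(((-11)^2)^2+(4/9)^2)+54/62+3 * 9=36834031/2511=14669.07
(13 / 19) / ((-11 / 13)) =-169 / 209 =-0.81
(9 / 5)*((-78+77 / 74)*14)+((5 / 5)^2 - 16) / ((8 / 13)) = -581271 / 296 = -1963.75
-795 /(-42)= 265 /14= 18.93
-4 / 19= -0.21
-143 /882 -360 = -360.16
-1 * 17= -17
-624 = -624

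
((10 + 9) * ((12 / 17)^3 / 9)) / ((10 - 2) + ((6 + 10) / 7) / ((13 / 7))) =1976 / 24565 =0.08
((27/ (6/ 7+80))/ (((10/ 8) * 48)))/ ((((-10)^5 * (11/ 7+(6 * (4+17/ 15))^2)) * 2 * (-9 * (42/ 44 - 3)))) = -49/ 30802399200000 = -0.00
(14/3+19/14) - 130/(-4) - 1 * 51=-262/21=-12.48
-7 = -7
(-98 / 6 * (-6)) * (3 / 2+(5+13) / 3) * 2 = 1470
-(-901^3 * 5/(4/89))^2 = -105942146471149073283025/16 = -6621384154446817080189.06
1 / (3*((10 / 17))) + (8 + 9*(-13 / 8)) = -727 / 120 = -6.06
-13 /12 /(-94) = 13 /1128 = 0.01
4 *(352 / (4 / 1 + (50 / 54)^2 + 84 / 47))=48242304 / 227663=211.90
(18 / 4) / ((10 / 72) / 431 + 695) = 69822 / 10783625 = 0.01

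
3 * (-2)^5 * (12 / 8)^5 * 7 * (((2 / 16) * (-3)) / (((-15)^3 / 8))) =-567 / 125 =-4.54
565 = 565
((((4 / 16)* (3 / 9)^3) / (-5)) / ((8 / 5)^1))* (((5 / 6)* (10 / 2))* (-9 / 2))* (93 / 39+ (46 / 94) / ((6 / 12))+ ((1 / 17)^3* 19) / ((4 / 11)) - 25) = -2163931175 / 4610830848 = -0.47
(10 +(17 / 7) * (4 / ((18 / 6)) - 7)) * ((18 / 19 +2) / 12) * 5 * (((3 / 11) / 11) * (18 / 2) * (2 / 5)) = -948 / 2299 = -0.41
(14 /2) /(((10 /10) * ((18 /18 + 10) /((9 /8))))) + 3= 327 /88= 3.72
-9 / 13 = -0.69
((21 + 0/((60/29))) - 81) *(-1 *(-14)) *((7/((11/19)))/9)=-1128.48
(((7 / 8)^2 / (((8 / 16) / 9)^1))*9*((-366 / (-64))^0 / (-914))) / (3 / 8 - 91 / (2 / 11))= 3969 / 14627656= 0.00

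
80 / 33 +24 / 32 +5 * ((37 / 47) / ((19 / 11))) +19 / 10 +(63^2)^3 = 36850101736274177 / 589380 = 62523502216.35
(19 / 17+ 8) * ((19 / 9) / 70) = 589 / 2142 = 0.27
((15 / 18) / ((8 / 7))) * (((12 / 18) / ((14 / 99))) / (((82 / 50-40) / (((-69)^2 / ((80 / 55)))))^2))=94281056409375 / 3767013376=25028.07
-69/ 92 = -3/ 4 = -0.75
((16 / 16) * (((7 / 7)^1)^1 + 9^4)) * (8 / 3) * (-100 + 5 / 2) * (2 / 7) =-3412240 / 7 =-487462.86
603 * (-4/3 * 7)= -5628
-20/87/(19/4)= -80/1653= -0.05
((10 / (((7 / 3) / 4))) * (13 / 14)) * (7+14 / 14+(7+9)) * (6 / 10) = 11232 / 49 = 229.22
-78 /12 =-13 /2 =-6.50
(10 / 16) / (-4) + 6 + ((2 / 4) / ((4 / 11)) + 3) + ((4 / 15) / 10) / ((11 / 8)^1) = 270287 / 26400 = 10.24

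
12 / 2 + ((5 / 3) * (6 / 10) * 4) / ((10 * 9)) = 272 / 45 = 6.04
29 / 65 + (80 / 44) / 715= 3529 / 7865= 0.45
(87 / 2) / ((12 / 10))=145 / 4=36.25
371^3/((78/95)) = 4851157045/78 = 62194321.09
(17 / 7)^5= 1419857 / 16807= 84.48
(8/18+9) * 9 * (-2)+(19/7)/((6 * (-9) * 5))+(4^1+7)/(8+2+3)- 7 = -4328347/24570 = -176.16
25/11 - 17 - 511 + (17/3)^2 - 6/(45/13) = -245198/495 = -495.35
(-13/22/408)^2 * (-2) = -169/40284288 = -0.00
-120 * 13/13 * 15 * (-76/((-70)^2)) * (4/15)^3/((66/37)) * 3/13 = 179968/2627625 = 0.07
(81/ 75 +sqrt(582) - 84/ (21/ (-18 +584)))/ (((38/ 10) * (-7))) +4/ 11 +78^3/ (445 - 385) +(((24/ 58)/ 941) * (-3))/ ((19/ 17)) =1595881251309/ 199619035 - 5 * sqrt(582)/ 133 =7993.73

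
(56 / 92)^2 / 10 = 98 / 2645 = 0.04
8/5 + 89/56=893/280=3.19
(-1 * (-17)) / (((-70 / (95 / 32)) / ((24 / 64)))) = -969 / 3584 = -0.27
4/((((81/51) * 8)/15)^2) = 7225/1296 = 5.57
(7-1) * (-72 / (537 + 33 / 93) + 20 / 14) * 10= 4528680 / 58303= 77.67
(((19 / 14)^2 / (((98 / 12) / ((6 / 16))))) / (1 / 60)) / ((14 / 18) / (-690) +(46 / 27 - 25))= -0.22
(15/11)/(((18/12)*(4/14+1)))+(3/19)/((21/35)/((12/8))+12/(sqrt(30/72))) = 90*sqrt(15)/41021+5741455/8122158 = 0.72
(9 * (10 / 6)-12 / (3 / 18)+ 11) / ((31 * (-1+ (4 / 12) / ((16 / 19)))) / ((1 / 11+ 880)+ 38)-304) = 22298592 / 147374497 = 0.15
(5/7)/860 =1/1204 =0.00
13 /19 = 0.68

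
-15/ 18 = -5/ 6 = -0.83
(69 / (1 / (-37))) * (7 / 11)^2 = -1033.86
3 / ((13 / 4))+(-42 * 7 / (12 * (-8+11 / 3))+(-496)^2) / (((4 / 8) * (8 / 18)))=57569115 / 52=1107098.37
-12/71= -0.17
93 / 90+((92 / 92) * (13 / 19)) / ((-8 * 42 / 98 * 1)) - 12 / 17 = 4957 / 38760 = 0.13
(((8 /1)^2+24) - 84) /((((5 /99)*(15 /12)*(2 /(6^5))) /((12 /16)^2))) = 3464208 /25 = 138568.32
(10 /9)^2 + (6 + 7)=14.23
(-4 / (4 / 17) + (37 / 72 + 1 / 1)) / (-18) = 1115 / 1296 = 0.86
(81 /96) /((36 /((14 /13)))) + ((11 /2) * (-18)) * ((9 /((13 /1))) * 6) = -342123 /832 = -411.21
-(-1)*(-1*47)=-47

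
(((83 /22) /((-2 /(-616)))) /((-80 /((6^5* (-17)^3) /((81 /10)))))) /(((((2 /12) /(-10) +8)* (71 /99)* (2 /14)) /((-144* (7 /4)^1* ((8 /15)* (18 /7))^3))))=-46289101587480576 /850225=-54443355097.16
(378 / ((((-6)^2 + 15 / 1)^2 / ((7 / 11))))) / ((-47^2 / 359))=-105546 / 7022411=-0.02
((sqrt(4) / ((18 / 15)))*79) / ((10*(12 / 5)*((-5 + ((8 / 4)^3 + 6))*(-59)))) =-395 / 38232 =-0.01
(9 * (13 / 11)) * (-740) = -86580 / 11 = -7870.91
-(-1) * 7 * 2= 14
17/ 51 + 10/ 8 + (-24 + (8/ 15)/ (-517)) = -231799/ 10340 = -22.42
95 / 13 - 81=-958 / 13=-73.69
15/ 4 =3.75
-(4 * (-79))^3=31554496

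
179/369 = 0.49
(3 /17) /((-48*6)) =-1 /1632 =-0.00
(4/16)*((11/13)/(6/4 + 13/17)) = 17/182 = 0.09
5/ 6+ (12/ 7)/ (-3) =11/ 42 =0.26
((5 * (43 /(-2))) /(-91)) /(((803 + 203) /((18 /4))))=0.01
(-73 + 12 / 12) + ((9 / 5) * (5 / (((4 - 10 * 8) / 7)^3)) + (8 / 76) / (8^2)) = -31608637 / 438976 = -72.01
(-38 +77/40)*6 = -4329/20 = -216.45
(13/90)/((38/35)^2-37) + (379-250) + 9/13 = 1331659183/10268154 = 129.69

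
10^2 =100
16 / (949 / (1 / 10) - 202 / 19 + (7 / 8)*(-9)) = 0.00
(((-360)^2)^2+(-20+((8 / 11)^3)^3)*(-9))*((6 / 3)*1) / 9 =8800992691753152184 / 2357947691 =3732480039.89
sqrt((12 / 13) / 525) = 2*sqrt(91) / 455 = 0.04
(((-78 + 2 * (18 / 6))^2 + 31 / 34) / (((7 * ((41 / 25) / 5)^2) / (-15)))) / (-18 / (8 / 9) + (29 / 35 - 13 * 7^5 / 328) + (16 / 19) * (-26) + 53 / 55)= 11513744687500 / 78764731041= 146.18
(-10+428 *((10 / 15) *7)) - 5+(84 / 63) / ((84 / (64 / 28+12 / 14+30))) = 874441 / 441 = 1982.86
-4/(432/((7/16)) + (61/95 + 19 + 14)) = -665/169753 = -0.00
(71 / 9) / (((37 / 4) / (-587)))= -166708 / 333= -500.62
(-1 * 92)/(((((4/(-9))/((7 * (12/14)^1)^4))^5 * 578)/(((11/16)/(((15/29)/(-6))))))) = -386719548461680566528/1445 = -267625985094588627.36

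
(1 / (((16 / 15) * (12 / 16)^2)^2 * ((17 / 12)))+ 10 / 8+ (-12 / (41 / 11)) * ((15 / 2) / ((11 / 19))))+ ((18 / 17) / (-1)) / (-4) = -319771 / 8364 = -38.23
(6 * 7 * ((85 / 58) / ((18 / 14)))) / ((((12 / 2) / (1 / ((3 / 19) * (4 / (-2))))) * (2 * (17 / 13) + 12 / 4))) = -1028755 / 228636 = -4.50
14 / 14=1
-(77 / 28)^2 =-121 / 16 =-7.56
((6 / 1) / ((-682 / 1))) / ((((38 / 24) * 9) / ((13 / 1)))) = -0.01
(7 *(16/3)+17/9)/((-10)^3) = -353/9000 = -0.04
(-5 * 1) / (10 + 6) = -5 / 16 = -0.31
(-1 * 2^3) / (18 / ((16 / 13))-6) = -64 / 69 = -0.93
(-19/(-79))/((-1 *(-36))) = 19/2844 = 0.01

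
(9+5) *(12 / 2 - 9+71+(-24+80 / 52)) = 8288 / 13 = 637.54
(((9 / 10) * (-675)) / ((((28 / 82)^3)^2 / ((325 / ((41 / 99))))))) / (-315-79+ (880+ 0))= -18638366335875 / 30118144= -618841.80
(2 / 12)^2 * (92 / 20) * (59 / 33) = 0.23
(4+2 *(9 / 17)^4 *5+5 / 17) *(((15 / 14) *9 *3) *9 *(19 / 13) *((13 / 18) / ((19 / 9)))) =1546424055 / 2338588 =661.26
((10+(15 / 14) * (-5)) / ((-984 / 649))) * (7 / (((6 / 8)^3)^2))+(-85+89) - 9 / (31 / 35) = -351906557 / 2779677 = -126.60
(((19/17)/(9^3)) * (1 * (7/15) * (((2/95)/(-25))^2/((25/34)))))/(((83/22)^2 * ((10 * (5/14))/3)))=189728/4659157177734375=0.00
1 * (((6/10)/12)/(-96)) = -1/1920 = -0.00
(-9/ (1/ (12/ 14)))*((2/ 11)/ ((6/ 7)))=-18/ 11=-1.64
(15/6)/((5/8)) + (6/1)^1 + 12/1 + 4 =26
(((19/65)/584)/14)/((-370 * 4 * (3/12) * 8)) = -19/1573062400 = -0.00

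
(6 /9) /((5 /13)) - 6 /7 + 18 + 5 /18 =12067 /630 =19.15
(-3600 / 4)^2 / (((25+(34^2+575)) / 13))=2632500 / 439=5996.58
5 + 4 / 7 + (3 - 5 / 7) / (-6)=109 / 21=5.19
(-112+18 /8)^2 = 192721 /16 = 12045.06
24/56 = 0.43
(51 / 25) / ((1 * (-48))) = -17 / 400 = -0.04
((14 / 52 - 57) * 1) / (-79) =1475 / 2054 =0.72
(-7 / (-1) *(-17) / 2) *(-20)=1190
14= 14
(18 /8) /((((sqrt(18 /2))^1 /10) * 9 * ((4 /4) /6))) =5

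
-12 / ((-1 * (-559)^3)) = -12 / 174676879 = -0.00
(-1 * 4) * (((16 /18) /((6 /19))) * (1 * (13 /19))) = -208 /27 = -7.70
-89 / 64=-1.39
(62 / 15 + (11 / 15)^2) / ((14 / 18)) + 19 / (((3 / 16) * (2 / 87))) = 772451 / 175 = 4414.01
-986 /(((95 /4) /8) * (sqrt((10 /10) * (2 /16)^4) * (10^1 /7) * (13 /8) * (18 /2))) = -56541184 /55575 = -1017.39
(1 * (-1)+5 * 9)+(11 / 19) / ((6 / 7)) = 5093 / 114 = 44.68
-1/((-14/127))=127/14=9.07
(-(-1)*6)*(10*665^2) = 26533500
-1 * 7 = -7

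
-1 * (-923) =923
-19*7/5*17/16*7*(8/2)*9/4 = -142443/80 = -1780.54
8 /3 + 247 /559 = 401 /129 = 3.11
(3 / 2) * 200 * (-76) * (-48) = 1094400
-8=-8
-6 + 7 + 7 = 8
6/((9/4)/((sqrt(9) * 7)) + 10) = 168/283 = 0.59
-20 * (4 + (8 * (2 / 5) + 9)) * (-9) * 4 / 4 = 2916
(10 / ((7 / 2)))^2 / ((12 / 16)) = 1600 / 147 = 10.88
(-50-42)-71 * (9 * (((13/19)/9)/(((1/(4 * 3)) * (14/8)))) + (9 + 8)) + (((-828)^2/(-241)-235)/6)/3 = -1040369125/576954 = -1803.21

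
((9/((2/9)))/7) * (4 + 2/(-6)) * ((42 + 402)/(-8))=-1177.39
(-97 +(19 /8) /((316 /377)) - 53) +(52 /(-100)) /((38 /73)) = -177917111 /1200800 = -148.17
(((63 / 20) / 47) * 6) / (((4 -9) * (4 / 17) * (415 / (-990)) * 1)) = 318087 / 390100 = 0.82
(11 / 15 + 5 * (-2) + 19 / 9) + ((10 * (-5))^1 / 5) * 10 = -4822 / 45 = -107.16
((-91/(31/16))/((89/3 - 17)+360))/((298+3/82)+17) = -4592/11478463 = -0.00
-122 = -122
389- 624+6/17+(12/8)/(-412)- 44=-3903339/14008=-278.65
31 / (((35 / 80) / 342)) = 169632 / 7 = 24233.14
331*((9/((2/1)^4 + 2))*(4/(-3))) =-662/3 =-220.67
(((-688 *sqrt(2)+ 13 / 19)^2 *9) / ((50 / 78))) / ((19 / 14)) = 1679381794818 / 171475 - 87901632 *sqrt(2) / 9025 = 9779967.18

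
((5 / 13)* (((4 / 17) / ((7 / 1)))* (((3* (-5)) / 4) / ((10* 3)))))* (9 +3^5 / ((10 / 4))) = -531 / 3094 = -0.17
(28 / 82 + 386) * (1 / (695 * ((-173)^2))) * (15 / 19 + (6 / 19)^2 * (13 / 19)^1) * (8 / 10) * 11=820043136 / 5849539398445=0.00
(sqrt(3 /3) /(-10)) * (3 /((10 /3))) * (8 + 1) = -81 /100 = -0.81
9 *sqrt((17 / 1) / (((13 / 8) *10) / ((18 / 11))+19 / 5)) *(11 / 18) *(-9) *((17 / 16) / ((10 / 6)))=-15147 *sqrt(840310) / 395440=-35.11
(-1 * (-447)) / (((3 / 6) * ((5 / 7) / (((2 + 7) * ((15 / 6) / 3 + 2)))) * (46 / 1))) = 159579 / 230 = 693.82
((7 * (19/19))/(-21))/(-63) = 1/189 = 0.01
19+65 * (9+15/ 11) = 7619/ 11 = 692.64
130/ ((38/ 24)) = 1560/ 19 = 82.11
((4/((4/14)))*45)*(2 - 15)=-8190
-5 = -5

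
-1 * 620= -620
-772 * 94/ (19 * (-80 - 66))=36284/ 1387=26.16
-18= -18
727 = 727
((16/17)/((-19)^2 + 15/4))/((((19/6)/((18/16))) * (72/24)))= 144/471257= 0.00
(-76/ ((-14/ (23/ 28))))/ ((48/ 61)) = 5.67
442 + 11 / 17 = 7525 / 17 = 442.65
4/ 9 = 0.44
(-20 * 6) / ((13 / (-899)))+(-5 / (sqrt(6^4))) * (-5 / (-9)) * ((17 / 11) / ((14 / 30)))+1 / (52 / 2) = 69008201 / 8316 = 8298.24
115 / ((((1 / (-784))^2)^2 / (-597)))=-25937996195758080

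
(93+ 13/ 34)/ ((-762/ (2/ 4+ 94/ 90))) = -695/ 3672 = -0.19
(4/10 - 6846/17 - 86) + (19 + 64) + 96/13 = -439703/1105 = -397.92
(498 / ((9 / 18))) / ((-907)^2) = 996 / 822649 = 0.00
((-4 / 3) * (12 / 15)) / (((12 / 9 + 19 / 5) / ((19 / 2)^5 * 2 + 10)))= -2476259 / 77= -32159.21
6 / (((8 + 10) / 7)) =7 / 3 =2.33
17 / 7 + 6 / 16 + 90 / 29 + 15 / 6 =13653 / 1624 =8.41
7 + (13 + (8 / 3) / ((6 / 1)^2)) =20.07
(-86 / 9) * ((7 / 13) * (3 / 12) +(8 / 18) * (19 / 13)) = -15781 / 2106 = -7.49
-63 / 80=-0.79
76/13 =5.85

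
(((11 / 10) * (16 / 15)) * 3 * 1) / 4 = 22 / 25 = 0.88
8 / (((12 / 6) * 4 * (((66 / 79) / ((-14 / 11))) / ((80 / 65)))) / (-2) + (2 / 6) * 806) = 53088 / 1797029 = 0.03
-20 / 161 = -0.12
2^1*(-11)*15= -330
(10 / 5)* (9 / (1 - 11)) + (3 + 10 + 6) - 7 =51 / 5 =10.20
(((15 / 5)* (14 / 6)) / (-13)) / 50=-7 / 650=-0.01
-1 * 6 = -6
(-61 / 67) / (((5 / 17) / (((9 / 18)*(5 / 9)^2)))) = -5185 / 10854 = -0.48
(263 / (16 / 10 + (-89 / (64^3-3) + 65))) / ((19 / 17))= 5860162055 / 1658557652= 3.53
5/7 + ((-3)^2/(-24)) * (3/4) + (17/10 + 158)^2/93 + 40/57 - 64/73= 198281790223/722349600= 274.50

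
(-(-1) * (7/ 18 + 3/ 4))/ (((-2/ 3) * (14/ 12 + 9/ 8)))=-41/ 55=-0.75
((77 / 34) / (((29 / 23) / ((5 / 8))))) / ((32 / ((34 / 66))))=805 / 44544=0.02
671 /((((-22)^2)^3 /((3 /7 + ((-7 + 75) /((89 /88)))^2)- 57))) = 343154219 /12988792432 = 0.03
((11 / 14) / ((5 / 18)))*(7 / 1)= 99 / 5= 19.80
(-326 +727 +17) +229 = 647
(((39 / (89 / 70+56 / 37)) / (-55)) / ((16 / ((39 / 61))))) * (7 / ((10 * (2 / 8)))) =-2757573 / 96798460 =-0.03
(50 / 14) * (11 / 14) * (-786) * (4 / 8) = -108075 / 98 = -1102.81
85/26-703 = -18193/26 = -699.73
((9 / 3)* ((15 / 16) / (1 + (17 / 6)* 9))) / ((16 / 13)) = 0.09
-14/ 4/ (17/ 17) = -7/ 2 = -3.50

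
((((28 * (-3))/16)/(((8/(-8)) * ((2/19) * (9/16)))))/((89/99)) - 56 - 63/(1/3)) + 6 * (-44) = -36523/89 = -410.37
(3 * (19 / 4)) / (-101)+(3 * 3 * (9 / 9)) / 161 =-5541 / 65044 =-0.09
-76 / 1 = -76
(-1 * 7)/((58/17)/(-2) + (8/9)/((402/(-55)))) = 215271/56201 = 3.83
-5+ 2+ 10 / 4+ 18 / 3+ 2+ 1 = 17 / 2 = 8.50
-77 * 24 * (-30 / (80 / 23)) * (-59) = -940401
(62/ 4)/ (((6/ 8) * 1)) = 62/ 3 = 20.67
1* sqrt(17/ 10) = sqrt(170)/ 10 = 1.30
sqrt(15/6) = sqrt(10)/2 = 1.58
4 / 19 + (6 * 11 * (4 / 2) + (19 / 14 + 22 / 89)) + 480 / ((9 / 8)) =39806519 / 71022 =560.48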